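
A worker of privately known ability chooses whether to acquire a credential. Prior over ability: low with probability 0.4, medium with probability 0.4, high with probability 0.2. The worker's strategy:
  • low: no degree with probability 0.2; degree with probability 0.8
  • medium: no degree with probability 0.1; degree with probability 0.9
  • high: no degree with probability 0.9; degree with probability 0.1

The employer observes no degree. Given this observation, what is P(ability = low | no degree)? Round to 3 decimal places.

Apply Bayes' rule using the sender's strategy as the likelihood.
P(no degree) = 0.4·0.2 + 0.4·0.1 + 0.2·0.9 = 0.3
P(low | no degree) = (0.4·0.2) / 0.3 = 0.08 / 0.3 = 0.266667

0.267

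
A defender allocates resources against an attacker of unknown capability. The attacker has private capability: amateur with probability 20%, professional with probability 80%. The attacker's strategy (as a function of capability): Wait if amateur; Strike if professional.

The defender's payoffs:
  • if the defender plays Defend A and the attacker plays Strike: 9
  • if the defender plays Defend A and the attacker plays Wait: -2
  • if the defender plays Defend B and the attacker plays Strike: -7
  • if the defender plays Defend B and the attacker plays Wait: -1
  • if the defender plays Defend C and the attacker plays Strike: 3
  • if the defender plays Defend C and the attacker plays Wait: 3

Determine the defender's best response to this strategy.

Defend A

E[Defend A] = 0.2·(-2) + 0.8·(9) = 6.8
E[Defend B] = 0.2·(-1) + 0.8·(-7) = -5.8
E[Defend C] = 0.2·(3) + 0.8·(3) = 3
Best response: Defend A (6.8 is the largest).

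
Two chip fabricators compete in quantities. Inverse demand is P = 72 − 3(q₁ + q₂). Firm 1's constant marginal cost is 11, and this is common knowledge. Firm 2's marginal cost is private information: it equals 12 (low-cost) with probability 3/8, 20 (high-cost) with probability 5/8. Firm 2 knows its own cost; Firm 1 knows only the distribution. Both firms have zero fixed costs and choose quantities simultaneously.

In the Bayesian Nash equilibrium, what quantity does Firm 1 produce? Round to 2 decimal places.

7.44

Type-c best response for Firm 2: q₂(c) = (72 − c)/6 − q₁/2.
Firm 1 maximizes expected profit; its first-order condition is 72 − 6q₁ − 3E[q₂] − 11 = 0.
Substituting E[q₂] and solving: E[c₂] = 17, so q₁ = (72 − 2·11 + 17)/9 = 7.44444.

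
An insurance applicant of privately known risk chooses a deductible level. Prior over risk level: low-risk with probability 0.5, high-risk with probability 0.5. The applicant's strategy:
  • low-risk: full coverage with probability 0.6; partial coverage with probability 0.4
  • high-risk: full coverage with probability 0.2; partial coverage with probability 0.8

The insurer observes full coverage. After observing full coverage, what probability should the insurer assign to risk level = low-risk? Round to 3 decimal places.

0.750

Apply Bayes' rule using the sender's strategy as the likelihood.
P(full coverage) = 0.5·0.6 + 0.5·0.2 = 0.4
P(low-risk | full coverage) = (0.5·0.6) / 0.4 = 0.3 / 0.4 = 0.75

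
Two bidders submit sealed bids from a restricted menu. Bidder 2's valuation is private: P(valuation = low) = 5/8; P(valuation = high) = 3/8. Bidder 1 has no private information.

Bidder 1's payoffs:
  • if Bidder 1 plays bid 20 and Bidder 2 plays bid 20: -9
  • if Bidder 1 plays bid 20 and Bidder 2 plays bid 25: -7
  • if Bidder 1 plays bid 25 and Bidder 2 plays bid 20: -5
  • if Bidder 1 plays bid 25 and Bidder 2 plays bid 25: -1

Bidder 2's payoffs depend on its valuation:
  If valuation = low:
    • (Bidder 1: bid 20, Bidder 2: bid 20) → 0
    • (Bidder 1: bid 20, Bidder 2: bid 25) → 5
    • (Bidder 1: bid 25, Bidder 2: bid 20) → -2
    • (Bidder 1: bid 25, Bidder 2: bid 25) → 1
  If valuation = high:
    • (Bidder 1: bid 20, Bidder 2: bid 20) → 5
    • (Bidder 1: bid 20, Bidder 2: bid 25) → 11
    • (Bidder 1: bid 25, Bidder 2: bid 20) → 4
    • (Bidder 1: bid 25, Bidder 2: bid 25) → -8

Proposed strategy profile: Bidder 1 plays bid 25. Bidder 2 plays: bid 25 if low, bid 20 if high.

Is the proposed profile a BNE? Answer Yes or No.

Bidder 1 plays bid 25: E[bid 25] = 5/8·(-1) + 3/8·(-5) = -5/2; E[bid 20] = -31/4. Best-responding. ✓
Bidder 2 (valuation low), facing bid 25: bid 20 gives -2, bid 25 gives 1. Proposed bid 25 is best. ✓
Bidder 2 (valuation high), facing bid 25: bid 20 gives 4, bid 25 gives -8. Proposed bid 20 is best. ✓

Yes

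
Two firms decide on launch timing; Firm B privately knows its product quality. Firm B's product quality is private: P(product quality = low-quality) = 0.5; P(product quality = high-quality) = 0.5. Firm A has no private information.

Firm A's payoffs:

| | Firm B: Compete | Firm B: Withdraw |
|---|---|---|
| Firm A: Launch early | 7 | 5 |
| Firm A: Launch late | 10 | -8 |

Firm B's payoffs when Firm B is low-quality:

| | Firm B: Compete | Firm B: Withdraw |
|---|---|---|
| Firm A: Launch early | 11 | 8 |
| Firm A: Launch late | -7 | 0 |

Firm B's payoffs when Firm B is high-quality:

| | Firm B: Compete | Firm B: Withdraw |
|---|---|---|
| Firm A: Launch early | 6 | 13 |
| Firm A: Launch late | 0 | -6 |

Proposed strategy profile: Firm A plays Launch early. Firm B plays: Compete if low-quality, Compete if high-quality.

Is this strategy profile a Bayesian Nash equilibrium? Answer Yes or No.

Firm A plays Launch early: E[Launch early] = 0.5·(7) + 0.5·(7) = 7; E[Launch late] = 10. Not best-responding. ✗
Firm B (product quality low-quality), facing Launch early: Compete gives 11, Withdraw gives 8. Proposed Compete is best. ✓
Firm B (product quality high-quality), facing Launch early: Compete gives 6, Withdraw gives 13. Proposed Compete is not best — profitable deviation exists. ✗

No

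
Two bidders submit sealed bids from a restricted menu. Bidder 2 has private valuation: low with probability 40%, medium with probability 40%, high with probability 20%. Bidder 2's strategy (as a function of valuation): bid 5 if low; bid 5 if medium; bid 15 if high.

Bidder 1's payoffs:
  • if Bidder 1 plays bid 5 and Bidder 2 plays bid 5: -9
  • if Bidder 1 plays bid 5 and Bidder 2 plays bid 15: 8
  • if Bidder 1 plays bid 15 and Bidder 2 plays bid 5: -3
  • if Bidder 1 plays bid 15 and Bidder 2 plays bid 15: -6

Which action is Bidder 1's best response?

bid 15

E[bid 5] = 0.4·(-9) + 0.4·(-9) + 0.2·(8) = -5.6
E[bid 15] = 0.4·(-3) + 0.4·(-3) + 0.2·(-6) = -3.6
Best response: bid 15 (-3.6 is the largest).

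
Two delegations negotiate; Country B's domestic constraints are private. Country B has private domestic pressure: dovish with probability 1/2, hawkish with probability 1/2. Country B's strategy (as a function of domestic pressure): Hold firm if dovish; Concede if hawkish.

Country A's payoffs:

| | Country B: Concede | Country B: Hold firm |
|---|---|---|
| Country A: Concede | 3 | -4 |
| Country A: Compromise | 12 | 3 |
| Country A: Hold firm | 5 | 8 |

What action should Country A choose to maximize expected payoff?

Compute Country A's expected payoff for each action, taking the expectation over Country B's type.
E[Concede] = 1/2·(-4) + 1/2·(3) = -1/2
E[Compromise] = 1/2·(3) + 1/2·(12) = 15/2
E[Hold firm] = 1/2·(8) + 1/2·(5) = 13/2
Best response: Compromise (15/2 is the largest).

Compromise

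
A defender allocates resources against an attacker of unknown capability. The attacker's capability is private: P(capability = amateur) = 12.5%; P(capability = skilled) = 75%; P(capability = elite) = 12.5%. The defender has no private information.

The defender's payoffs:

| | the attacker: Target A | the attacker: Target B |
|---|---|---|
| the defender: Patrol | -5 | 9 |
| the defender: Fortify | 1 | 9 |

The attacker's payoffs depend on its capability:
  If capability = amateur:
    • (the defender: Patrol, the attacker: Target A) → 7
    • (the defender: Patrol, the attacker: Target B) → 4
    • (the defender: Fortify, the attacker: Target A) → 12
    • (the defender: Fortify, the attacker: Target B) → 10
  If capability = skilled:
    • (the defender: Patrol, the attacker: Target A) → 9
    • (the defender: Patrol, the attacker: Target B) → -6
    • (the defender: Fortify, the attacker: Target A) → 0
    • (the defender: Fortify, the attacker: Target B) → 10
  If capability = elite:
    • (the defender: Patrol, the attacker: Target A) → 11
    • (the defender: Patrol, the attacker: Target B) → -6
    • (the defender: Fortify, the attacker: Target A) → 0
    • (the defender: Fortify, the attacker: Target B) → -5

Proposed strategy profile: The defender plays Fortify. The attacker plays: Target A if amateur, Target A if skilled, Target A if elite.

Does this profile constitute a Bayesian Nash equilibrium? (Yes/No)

The defender plays Fortify: E[Fortify] = 0.125·(1) + 0.75·(1) + 0.125·(1) = 1; E[Patrol] = -5. Best-responding. ✓
The attacker (capability amateur), facing Fortify: Target A gives 12, Target B gives 10. Proposed Target A is best. ✓
The attacker (capability skilled), facing Fortify: Target A gives 0, Target B gives 10. Proposed Target A is not best — profitable deviation exists. ✗
The attacker (capability elite), facing Fortify: Target A gives 0, Target B gives -5. Proposed Target A is best. ✓

No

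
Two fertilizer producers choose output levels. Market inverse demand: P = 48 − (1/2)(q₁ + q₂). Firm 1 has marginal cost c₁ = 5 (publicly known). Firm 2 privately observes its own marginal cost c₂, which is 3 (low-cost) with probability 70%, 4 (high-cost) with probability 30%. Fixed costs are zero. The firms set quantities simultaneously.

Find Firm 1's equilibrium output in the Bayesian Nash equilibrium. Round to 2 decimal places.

27.53

Type-c best response for Firm 2: q₂(c) = (48 − c) − q₁/2.
Firm 1 maximizes expected profit; its first-order condition is 48 − q₁ − (1/2)E[q₂] − 5 = 0.
Substituting E[q₂] and solving: E[c₂] = 3.3, so q₁ = (48 − 2·5 + 3.3)/(3/2) = 27.5333.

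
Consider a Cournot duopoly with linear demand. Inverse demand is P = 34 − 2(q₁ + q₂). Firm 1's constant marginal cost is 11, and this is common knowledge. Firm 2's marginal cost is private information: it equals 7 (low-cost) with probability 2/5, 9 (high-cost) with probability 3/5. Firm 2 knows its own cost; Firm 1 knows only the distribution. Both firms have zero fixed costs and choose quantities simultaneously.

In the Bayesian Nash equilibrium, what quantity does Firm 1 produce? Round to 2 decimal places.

3.37

Type-c best response for Firm 2: q₂(c) = (34 − c)/4 − q₁/2.
Firm 1 maximizes expected profit; its first-order condition is 34 − 4q₁ − 2E[q₂] − 11 = 0.
Substituting E[q₂] and solving: E[c₂] = 8.2, so q₁ = (34 − 2·11 + 8.2)/6 = 3.36667.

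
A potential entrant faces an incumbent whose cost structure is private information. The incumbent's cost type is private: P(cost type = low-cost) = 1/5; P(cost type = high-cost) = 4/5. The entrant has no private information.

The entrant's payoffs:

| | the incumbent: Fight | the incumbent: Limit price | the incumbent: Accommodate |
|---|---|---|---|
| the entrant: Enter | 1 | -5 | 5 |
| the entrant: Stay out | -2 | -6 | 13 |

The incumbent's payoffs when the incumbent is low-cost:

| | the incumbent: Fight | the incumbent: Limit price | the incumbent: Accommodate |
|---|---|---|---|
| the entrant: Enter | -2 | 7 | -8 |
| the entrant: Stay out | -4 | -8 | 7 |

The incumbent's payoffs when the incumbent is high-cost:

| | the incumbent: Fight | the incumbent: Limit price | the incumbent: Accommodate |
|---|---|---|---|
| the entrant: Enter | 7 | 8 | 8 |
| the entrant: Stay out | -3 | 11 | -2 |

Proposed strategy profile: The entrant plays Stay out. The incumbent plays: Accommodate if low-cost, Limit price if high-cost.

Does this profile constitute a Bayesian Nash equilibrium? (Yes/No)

Yes

The entrant plays Stay out: E[Stay out] = 1/5·(13) + 4/5·(-6) = -11/5; E[Enter] = -3. Best-responding. ✓
The incumbent (cost type low-cost), facing Stay out: Fight gives -4, Limit price gives -8, Accommodate gives 7. Proposed Accommodate is best. ✓
The incumbent (cost type high-cost), facing Stay out: Fight gives -3, Limit price gives 11, Accommodate gives -2. Proposed Limit price is best. ✓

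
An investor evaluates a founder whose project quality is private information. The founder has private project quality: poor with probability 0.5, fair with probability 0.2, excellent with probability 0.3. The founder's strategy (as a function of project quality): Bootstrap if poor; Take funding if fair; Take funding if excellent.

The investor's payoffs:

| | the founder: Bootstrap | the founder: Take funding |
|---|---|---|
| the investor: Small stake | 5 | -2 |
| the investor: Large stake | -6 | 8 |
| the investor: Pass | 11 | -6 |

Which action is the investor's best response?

Compute the investor's expected payoff for each action, taking the expectation over the founder's type.
E[Small stake] = 0.5·(5) + 0.2·(-2) + 0.3·(-2) = 1.5
E[Large stake] = 0.5·(-6) + 0.2·(8) + 0.3·(8) = 1
E[Pass] = 0.5·(11) + 0.2·(-6) + 0.3·(-6) = 2.5
Best response: Pass (2.5 is the largest).

Pass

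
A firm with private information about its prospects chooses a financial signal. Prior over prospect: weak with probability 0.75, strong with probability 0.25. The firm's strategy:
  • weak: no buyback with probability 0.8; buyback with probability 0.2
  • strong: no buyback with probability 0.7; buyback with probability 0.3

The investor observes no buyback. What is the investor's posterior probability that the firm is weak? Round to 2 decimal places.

0.77

P(no buyback) = 0.75·0.8 + 0.25·0.7 = 0.775
P(weak | no buyback) = (0.75·0.8) / 0.775 = 0.6 / 0.775 = 0.774194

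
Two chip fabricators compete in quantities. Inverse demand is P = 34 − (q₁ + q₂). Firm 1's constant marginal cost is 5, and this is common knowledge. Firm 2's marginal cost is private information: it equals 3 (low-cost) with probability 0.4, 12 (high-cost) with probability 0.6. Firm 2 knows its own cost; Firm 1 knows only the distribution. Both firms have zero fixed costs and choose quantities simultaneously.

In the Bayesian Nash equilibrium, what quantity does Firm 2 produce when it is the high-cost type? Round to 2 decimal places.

5.60

Type-c best response for Firm 2: q₂(c) = (34 − c)/2 − q₁/2.
Firm 1 maximizes expected profit; its first-order condition is 34 − 2q₁ − E[q₂] − 5 = 0.
Substituting E[q₂] and solving: E[c₂] = 8.4, so q₁ = (34 − 2·5 + 8.4)/3 = 10.8.
q₂(high-cost) = (34 − 12 − 10.8)/2 = 5.6.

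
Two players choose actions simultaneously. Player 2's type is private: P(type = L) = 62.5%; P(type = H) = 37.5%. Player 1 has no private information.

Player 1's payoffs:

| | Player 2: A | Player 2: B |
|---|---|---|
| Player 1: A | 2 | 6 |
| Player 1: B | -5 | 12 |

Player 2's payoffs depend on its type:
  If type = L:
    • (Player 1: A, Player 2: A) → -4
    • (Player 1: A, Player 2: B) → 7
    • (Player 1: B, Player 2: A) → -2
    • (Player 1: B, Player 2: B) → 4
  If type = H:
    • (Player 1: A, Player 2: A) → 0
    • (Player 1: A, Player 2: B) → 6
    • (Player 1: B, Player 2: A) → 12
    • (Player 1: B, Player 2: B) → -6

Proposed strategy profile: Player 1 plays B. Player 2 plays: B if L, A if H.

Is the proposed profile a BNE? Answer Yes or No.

Yes

Player 1 plays B: E[B] = 0.625·(12) + 0.375·(-5) = 5.625; E[A] = 4.5. Best-responding. ✓
Player 2 (type L), facing B: A gives -2, B gives 4. Proposed B is best. ✓
Player 2 (type H), facing B: A gives 12, B gives -6. Proposed A is best. ✓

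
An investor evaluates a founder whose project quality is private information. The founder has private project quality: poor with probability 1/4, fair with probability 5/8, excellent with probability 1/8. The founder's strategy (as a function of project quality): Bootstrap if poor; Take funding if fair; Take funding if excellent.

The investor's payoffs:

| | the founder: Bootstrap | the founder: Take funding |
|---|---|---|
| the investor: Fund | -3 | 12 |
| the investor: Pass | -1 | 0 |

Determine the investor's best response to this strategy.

Fund

E[Fund] = 1/4·(-3) + 5/8·(12) + 1/8·(12) = 33/4
E[Pass] = 1/4·(-1) + 5/8·(0) + 1/8·(0) = -1/4
Best response: Fund (33/4 is the largest).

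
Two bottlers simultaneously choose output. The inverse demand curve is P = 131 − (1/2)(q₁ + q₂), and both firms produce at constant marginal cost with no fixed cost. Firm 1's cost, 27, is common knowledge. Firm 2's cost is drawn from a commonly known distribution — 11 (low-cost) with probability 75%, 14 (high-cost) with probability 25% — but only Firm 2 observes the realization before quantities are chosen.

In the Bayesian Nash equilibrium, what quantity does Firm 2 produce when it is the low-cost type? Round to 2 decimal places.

90.42

Each type of Firm 2 best-responds to q₁; Firm 1 best-responds to the expected q₂ over Firm 2's types.
Firm 2 with cost c maximizes (131 − (1/2)(q₁+q₂) − c)·q₂, giving q₂(c) = (131 − c − (1/2)q₁).
E[c₂] = 0.75·11 + 0.25·14 = 11.75
Firm 1's FOC against E[q₂] yields q₁ = (131 − 2·27 + E[c₂])/(3/2) = (131 − 54 + 11.75)/(3/2) = 59.1667.
q₂(low-cost) = (131 − 11 − (1/2)·59.1667) = 90.4167.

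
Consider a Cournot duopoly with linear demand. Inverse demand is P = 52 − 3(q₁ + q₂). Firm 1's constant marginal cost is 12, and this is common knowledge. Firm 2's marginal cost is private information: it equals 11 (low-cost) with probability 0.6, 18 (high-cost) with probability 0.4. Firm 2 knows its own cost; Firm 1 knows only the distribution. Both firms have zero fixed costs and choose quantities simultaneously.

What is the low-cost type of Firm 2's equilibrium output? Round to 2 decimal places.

4.51

Type-c best response for Firm 2: q₂(c) = (52 − c)/6 − q₁/2.
Firm 1 maximizes expected profit; its first-order condition is 52 − 6q₁ − 3E[q₂] − 12 = 0.
Substituting E[q₂] and solving: E[c₂] = 13.8, so q₁ = (52 − 2·12 + 13.8)/9 = 4.64444.
q₂(low-cost) = (52 − 11 − 3·4.64444)/6 = 4.51111.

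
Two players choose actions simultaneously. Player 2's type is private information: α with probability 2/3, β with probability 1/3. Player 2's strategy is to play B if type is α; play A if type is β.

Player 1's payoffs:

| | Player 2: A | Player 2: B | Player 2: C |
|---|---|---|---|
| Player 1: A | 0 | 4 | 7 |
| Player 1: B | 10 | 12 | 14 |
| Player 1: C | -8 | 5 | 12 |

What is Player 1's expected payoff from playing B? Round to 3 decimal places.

11.333

E[B] = 2/3·12 + 1/3·10 = 8 + 10/3 = 34/3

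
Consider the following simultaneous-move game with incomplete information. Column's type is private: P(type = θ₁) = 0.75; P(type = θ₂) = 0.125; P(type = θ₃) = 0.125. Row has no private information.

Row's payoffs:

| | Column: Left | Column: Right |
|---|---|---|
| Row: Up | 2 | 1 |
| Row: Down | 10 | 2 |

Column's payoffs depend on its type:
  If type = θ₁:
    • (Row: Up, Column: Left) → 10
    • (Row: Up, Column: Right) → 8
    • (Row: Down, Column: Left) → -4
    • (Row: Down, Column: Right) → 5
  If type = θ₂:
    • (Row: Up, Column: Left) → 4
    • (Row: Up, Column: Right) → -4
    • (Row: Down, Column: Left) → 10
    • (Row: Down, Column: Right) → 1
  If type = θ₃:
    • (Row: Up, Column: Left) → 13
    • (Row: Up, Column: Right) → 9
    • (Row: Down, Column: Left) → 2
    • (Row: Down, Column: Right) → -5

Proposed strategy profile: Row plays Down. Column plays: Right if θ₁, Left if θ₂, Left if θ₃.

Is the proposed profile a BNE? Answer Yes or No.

Yes

Row plays Down: E[Down] = 0.75·(2) + 0.125·(10) + 0.125·(10) = 4; E[Up] = 1.25. Best-responding. ✓
Column (type θ₁), facing Down: Left gives -4, Right gives 5. Proposed Right is best. ✓
Column (type θ₂), facing Down: Left gives 10, Right gives 1. Proposed Left is best. ✓
Column (type θ₃), facing Down: Left gives 2, Right gives -5. Proposed Left is best. ✓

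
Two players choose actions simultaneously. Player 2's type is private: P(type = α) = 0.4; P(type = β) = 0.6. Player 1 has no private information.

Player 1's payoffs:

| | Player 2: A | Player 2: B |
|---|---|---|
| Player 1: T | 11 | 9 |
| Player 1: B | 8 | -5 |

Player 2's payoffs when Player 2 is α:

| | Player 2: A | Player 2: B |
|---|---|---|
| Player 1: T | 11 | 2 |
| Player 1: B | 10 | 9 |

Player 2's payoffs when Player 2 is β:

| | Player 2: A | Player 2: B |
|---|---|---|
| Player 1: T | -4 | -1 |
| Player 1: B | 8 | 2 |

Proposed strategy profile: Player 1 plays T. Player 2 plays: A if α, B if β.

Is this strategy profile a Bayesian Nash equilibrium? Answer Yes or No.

Yes

A profile is a BNE iff every type of every player is best-responding given beliefs about the other side.
Player 1 plays T: E[T] = 0.4·(11) + 0.6·(9) = 9.8; E[B] = 0.2. Best-responding. ✓
Player 2 (type α), facing T: A gives 11, B gives 2. Proposed A is best. ✓
Player 2 (type β), facing T: A gives -4, B gives -1. Proposed B is best. ✓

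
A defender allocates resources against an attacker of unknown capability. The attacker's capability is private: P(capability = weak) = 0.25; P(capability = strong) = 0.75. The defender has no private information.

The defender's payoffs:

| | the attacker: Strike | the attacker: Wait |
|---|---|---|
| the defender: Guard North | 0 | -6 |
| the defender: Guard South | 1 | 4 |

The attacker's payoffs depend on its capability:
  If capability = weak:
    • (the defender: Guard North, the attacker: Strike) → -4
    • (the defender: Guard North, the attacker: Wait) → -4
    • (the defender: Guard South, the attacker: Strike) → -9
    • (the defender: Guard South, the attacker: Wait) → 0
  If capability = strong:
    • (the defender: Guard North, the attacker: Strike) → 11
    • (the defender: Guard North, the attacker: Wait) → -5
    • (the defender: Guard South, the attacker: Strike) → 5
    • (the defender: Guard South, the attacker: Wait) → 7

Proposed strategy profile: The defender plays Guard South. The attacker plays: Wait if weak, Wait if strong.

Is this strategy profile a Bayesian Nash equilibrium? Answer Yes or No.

Yes

The defender plays Guard South: E[Guard South] = 0.25·(4) + 0.75·(4) = 4; E[Guard North] = -6. Best-responding. ✓
The attacker (capability weak), facing Guard South: Strike gives -9, Wait gives 0. Proposed Wait is best. ✓
The attacker (capability strong), facing Guard South: Strike gives 5, Wait gives 7. Proposed Wait is best. ✓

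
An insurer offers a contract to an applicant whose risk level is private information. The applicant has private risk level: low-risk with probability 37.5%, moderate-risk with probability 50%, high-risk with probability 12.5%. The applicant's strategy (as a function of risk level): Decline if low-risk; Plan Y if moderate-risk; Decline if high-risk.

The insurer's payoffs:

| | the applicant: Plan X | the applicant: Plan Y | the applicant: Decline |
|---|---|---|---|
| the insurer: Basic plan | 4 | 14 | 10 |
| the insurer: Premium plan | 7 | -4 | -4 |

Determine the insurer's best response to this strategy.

Basic plan

E[Basic plan] = 0.375·(10) + 0.5·(14) + 0.125·(10) = 12
E[Premium plan] = 0.375·(-4) + 0.5·(-4) + 0.125·(-4) = -4
Best response: Basic plan (12 is the largest).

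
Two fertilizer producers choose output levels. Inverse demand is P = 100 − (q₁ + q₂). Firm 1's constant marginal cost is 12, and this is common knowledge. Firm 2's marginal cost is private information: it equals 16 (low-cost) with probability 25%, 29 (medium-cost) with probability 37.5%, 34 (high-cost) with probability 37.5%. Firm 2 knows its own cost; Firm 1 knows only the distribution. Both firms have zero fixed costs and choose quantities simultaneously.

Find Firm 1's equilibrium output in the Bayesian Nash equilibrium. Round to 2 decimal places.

Type-c best response for Firm 2: q₂(c) = (100 − c)/2 − q₁/2.
Firm 1 maximizes expected profit; its first-order condition is 100 − 2q₁ − E[q₂] − 12 = 0.
Substituting E[q₂] and solving: E[c₂] = 27.625, so q₁ = (100 − 2·12 + 27.625)/3 = 34.5417.

34.54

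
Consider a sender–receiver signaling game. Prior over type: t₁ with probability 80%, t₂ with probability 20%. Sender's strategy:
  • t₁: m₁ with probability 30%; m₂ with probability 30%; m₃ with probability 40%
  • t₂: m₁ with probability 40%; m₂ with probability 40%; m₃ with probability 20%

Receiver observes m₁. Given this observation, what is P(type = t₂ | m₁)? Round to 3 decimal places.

0.250

P(m₁) = 0.8·0.3 + 0.2·0.4 = 0.32
P(t₂ | m₁) = (0.2·0.4) / 0.32 = 0.08 / 0.32 = 0.25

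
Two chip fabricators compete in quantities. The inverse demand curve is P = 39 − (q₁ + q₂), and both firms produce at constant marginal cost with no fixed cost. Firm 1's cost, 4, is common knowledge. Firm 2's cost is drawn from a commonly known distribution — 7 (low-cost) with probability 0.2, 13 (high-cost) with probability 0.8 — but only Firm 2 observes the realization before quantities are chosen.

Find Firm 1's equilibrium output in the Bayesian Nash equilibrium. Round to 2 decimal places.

Firm 2 with cost c maximizes (39 − (q₁+q₂) − c)·q₂, giving q₂(c) = (39 − c − q₁)/2.
E[c₂] = 0.2·7 + 0.8·13 = 11.8
Firm 1's FOC against E[q₂] yields q₁ = (39 − 2·4 + E[c₂])/3 = (39 − 8 + 11.8)/3 = 14.2667.

14.27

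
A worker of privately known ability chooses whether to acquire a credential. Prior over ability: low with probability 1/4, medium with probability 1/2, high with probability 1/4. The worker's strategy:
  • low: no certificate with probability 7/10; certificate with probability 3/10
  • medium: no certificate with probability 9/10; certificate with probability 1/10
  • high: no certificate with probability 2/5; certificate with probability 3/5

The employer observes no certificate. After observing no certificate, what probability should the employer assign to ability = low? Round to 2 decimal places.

0.24

Apply Bayes' rule using the sender's strategy as the likelihood.
P(no certificate) = (1/4)·(7/10) + (1/2)·(9/10) + (1/4)·(2/5) = 29/40
P(low | no certificate) = ((1/4)·(7/10)) / (29/40) = (7/40) / (29/40) = 7/29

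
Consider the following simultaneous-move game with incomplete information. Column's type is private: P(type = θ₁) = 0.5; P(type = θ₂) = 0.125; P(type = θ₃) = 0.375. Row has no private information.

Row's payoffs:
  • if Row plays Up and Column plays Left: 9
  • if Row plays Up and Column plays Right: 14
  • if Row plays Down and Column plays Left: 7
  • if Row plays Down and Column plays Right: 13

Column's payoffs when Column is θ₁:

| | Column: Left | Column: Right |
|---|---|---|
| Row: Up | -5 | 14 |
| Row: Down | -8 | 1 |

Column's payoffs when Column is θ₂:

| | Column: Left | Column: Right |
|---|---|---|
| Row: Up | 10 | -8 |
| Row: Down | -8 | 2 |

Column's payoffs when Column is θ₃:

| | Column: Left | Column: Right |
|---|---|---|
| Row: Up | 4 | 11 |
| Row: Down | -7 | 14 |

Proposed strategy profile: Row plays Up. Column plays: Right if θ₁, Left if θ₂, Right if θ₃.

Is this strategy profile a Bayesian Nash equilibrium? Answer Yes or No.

Yes

A profile is a BNE iff every type of every player is best-responding given beliefs about the other side.
Row plays Up: E[Up] = 0.5·(14) + 0.125·(9) + 0.375·(14) = 13.375; E[Down] = 12.25. Best-responding. ✓
Column (type θ₁), facing Up: Left gives -5, Right gives 14. Proposed Right is best. ✓
Column (type θ₂), facing Up: Left gives 10, Right gives -8. Proposed Left is best. ✓
Column (type θ₃), facing Up: Left gives 4, Right gives 11. Proposed Right is best. ✓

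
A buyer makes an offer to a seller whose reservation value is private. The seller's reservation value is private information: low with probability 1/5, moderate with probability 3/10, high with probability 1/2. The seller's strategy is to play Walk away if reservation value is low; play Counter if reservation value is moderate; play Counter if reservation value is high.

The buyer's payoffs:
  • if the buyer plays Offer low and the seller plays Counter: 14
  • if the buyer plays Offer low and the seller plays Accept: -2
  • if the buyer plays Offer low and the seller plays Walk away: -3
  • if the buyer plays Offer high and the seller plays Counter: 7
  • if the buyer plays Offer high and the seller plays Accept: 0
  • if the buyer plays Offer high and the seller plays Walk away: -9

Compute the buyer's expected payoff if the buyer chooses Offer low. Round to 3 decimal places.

10.600

Take the expectation over the seller's reservation value, weighting each type's action by its prior probability.
E[Offer low] = 1/5·(-3) + 3/10·14 + 1/2·14 = (-3/5) + 21/5 + 7 = 53/5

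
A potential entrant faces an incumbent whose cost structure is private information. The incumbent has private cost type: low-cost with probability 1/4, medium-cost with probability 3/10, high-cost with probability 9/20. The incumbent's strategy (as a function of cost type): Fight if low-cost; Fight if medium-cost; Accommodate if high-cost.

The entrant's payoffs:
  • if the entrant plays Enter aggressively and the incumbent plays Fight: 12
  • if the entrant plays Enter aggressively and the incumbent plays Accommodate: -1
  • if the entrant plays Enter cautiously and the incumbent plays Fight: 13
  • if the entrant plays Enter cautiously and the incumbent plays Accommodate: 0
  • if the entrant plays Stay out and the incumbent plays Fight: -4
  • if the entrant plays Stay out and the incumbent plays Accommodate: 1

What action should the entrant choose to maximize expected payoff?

Enter cautiously

E[Enter aggressively] = 1/4·(12) + 3/10·(12) + 9/20·(-1) = 123/20
E[Enter cautiously] = 1/4·(13) + 3/10·(13) + 9/20·(0) = 143/20
E[Stay out] = 1/4·(-4) + 3/10·(-4) + 9/20·(1) = -7/4
Best response: Enter cautiously (143/20 is the largest).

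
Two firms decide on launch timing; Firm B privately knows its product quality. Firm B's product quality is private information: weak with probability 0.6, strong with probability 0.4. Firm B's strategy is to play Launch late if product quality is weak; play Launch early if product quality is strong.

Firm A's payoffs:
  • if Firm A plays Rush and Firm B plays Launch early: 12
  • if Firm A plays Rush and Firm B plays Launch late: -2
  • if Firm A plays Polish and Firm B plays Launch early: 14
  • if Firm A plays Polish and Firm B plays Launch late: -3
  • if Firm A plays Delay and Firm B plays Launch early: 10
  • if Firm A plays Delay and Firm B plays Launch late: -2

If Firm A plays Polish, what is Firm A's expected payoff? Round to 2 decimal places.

3.80

Take the expectation over Firm B's product quality, weighting each type's action by its prior probability.
E[Polish] = 0.6·(-3) + 0.4·14 = (-1.8) + 5.6 = 3.8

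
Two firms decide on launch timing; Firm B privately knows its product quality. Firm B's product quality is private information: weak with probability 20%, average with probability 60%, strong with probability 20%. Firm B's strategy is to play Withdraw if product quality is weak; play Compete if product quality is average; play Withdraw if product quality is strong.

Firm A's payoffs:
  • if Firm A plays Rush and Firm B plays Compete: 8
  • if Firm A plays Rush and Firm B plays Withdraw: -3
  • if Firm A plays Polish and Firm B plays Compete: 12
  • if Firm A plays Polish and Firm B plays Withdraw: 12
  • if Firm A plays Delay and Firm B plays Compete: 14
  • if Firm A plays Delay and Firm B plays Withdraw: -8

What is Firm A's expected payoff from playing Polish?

E[Polish] = 0.2·12 + 0.6·12 + 0.2·12 = 2.4 + 7.2 + 2.4 = 12

12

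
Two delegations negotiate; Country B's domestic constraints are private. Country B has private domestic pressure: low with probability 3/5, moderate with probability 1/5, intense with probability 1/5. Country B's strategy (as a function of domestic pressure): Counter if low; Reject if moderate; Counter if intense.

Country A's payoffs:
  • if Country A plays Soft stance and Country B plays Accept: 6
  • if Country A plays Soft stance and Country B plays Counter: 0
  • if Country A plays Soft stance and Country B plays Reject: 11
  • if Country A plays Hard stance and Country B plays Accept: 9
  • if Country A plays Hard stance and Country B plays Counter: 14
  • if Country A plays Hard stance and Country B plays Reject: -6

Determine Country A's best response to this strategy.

Hard stance

E[Soft stance] = 3/5·(0) + 1/5·(11) + 1/5·(0) = 11/5
E[Hard stance] = 3/5·(14) + 1/5·(-6) + 1/5·(14) = 10
Best response: Hard stance (10 is the largest).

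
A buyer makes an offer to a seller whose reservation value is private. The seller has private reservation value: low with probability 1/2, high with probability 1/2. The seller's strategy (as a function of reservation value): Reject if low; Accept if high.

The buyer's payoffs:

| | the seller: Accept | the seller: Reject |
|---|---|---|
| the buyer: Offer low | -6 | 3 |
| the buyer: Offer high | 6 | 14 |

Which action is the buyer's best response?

Offer high

E[Offer low] = 1/2·(3) + 1/2·(-6) = -3/2
E[Offer high] = 1/2·(14) + 1/2·(6) = 10
Best response: Offer high (10 is the largest).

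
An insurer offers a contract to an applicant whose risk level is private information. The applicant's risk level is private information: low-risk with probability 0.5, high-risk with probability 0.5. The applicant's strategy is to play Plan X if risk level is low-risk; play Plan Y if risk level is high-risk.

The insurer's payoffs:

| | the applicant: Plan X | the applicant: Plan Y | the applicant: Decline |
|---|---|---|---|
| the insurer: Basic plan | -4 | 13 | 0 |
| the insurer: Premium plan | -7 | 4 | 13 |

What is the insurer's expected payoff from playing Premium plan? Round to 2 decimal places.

-1.50

E[Premium plan] = 0.5·(-7) + 0.5·4 = (-3.5) + 2 = -1.5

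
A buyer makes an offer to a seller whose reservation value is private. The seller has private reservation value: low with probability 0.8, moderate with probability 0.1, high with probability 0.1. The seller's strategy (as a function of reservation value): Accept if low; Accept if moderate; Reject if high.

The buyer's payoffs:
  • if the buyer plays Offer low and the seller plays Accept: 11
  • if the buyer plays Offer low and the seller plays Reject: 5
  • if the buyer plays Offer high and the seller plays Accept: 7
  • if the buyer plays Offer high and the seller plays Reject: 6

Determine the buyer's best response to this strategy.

Offer low

Compute the buyer's expected payoff for each action, taking the expectation over the seller's type.
E[Offer low] = 0.8·(11) + 0.1·(11) + 0.1·(5) = 10.4
E[Offer high] = 0.8·(7) + 0.1·(7) + 0.1·(6) = 6.9
Best response: Offer low (10.4 is the largest).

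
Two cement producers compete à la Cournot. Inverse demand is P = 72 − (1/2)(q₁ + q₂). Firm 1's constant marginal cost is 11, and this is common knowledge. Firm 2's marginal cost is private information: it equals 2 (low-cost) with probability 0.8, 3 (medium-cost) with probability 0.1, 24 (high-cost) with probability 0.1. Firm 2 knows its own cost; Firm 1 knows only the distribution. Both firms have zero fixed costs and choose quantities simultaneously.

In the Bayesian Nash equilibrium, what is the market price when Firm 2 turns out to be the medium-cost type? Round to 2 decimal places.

28.45

Each type of Firm 2 best-responds to q₁; Firm 1 best-responds to the expected q₂ over Firm 2's types.
Firm 2 with cost c maximizes (72 − (1/2)(q₁+q₂) − c)·q₂, giving q₂(c) = (72 − c − (1/2)q₁).
E[c₂] = 0.8·2 + 0.1·3 + 0.1·24 = 4.3
Firm 1's FOC against E[q₂] yields q₁ = (72 − 2·11 + E[c₂])/(3/2) = (72 − 22 + 4.3)/(3/2) = 36.2.
q₂(medium-cost) = 50.9, so P = 72 − (1/2)·(36.2 + 50.9) = 28.45.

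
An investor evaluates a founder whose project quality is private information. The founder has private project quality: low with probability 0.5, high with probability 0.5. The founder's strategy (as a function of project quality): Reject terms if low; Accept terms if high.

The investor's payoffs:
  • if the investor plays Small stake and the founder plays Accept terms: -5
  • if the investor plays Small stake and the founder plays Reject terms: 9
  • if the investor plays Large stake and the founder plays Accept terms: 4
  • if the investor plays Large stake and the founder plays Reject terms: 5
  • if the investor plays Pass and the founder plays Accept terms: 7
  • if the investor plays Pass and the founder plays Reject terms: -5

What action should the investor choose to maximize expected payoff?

E[Small stake] = 0.5·(9) + 0.5·(-5) = 2
E[Large stake] = 0.5·(5) + 0.5·(4) = 4.5
E[Pass] = 0.5·(-5) + 0.5·(7) = 1
Best response: Large stake (4.5 is the largest).

Large stake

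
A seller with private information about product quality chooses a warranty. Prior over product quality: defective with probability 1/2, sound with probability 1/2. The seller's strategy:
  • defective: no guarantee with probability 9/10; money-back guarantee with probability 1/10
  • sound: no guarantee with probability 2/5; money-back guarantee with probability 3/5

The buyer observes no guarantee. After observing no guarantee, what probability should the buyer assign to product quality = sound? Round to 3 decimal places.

Apply Bayes' rule using the sender's strategy as the likelihood.
P(no guarantee) = (1/2)·(9/10) + (1/2)·(2/5) = 13/20
P(sound | no guarantee) = ((1/2)·(2/5)) / (13/20) = (1/5) / (13/20) = 4/13

0.308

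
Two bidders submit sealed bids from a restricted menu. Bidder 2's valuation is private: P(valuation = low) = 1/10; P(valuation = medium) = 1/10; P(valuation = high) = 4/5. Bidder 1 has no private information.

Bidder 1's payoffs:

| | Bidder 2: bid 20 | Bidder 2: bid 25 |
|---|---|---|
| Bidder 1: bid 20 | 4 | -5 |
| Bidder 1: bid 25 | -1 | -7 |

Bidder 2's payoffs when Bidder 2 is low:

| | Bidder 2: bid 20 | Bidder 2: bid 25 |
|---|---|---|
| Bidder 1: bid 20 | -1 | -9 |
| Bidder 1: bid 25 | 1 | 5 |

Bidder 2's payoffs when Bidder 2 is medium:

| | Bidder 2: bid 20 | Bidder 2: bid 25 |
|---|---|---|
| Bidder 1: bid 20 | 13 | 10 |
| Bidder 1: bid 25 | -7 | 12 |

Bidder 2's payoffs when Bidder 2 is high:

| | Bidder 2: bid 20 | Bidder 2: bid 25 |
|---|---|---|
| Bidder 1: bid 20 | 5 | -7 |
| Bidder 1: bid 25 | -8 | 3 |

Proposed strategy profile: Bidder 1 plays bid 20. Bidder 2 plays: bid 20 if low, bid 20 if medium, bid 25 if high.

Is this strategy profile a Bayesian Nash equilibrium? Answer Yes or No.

No

A profile is a BNE iff every type of every player is best-responding given beliefs about the other side.
Bidder 1 plays bid 20: E[bid 20] = 1/10·(4) + 1/10·(4) + 4/5·(-5) = -16/5; E[bid 25] = -29/5. Best-responding. ✓
Bidder 2 (valuation low), facing bid 20: bid 20 gives -1, bid 25 gives -9. Proposed bid 20 is best. ✓
Bidder 2 (valuation medium), facing bid 20: bid 20 gives 13, bid 25 gives 10. Proposed bid 20 is best. ✓
Bidder 2 (valuation high), facing bid 20: bid 20 gives 5, bid 25 gives -7. Proposed bid 25 is not best — profitable deviation exists. ✗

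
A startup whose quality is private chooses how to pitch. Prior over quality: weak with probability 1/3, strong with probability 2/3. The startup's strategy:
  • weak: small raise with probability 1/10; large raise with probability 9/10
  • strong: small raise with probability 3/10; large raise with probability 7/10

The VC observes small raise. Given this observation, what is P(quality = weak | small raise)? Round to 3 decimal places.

P(small raise) = (1/3)·(1/10) + (2/3)·(3/10) = 7/30
P(weak | small raise) = ((1/3)·(1/10)) / (7/30) = (1/30) / (7/30) = 1/7

0.143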